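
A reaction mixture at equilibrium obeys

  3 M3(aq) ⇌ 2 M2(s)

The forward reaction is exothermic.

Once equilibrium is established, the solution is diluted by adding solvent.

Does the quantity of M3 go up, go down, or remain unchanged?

Dilution lowers every aqueous concentration by the same factor. Δn_aq = 0 − 3 = -3, so the system shifts toward the side with more dissolved moles — to the left.
The net shift is to the left. M3 is a reactant, so its amount increases.

increases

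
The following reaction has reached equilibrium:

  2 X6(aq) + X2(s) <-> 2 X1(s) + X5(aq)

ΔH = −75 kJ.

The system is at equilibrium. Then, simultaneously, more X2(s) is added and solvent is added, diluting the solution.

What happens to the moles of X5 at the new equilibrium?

decreases

X2 is a pure solid; its activity is 1 regardless of amount, so Q is unaffected — no shift from this change.
Dilution lowers every aqueous concentration by the same factor. Δn_aq = 1 − 2 = -1, so the system shifts toward the side with more dissolved moles — to the left.
The net shift is to the left. X5 is a product, so its amount decreases.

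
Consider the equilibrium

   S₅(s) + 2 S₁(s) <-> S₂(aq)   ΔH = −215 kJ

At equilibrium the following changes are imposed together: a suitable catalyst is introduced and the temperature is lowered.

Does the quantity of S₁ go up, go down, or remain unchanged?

A catalyst speeds both forward and reverse rates equally; it changes neither Q nor K — no shift from this change.
The forward reaction is exothermic. Lowering T favours the exothermic direction — shift to the right.
The net shift is to the right. S₁ is a reactant, so its amount decreases.

decreases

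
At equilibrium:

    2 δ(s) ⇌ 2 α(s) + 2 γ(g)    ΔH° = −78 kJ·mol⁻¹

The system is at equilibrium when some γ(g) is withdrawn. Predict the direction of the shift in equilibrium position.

right

Removing γ (g), a product, drives the reaction to the right.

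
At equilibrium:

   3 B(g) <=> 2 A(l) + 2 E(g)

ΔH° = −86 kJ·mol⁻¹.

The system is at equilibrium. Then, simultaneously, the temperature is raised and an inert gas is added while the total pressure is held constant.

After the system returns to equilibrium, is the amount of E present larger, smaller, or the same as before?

decreases

The forward reaction is exothermic. Raising T favours the endothermic direction — shift to the left.
Adding inert gas at constant total pressure expands the volume and lowers every reacting partial pressure. With Δn_gas = 2 − 3 = -1, Q moves away from K toward the side with fewer gas moles, so the system shifts toward the side with more gas moles — to the left.
The net shift is to the left. E is a product, so its amount decreases.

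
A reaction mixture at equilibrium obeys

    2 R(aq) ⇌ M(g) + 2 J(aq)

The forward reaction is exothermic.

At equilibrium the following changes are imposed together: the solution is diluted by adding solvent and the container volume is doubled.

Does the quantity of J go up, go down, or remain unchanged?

increases

Dilution scales every aqueous concentration by the same factor. Δn_aq = 2 − 2 = 0, so Q is unchanged — no shift.
Gas moles: reactants 0, products 1 (Δn_gas = +1). Expansion shifts the system toward the side with more moles of gas — to the right.
The net shift is to the right. J is a product, so its amount increases.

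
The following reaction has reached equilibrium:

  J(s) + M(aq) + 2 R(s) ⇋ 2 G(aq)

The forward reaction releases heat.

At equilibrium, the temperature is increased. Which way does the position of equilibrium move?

left

The forward reaction is exothermic. Raising T favours the endothermic direction — shift to the left.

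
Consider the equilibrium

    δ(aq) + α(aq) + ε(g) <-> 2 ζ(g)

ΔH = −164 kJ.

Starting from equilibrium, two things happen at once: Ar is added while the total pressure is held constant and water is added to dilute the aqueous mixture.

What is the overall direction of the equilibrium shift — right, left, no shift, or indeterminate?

Adding inert gas at constant total pressure expands the volume and lowers every reacting partial pressure. With Δn_gas = 2 − 1 = +1, Q moves away from K toward the side with fewer gas moles, so the system shifts toward the side with more gas moles — to the right.
Dilution lowers every aqueous concentration by the same factor. Δn_aq = 0 − 2 = -2, so the system shifts toward the side with more dissolved moles — to the left.
The individual effects push in opposite directions; without quantitative information the net direction cannot be determined.

cannot be determined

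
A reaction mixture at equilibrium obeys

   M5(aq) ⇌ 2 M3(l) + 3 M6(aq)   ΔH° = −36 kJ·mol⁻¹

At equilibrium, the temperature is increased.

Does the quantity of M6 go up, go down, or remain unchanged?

The forward reaction is exothermic. Raising T favours the endothermic direction — shift to the left.
The net shift is to the left. M6 is a product, so its amount decreases.

decreases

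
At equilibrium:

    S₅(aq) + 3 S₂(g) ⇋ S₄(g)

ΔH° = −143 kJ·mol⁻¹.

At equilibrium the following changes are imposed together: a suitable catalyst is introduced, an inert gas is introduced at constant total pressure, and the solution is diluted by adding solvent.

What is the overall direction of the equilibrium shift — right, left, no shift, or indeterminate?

A catalyst speeds both forward and reverse rates equally; it changes neither Q nor K — no shift from this change.
Adding inert gas at constant total pressure expands the volume and lowers every reacting partial pressure. With Δn_gas = 1 − 3 = -2, Q moves away from K toward the side with fewer gas moles, so the system shifts toward the side with more gas moles — to the left.
Dilution lowers every aqueous concentration by the same factor. Δn_aq = 0 − 1 = -1, so the system shifts toward the side with more dissolved moles — to the left.
Only the nonzero effect(s) matter; the net shift is to the left.

left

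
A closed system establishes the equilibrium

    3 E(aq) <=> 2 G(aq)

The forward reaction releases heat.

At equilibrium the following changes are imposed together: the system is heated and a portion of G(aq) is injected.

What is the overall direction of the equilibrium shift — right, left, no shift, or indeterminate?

left

The forward reaction is exothermic. Raising T favours the endothermic direction — shift to the left.
Adding G (aq), a product, drives the reaction to the left.
All effects act in the same direction — net shift to the left.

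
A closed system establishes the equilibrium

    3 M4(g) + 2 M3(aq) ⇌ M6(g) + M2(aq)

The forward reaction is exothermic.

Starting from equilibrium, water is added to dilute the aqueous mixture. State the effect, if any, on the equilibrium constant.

The equilibrium constant depends only on temperature. This perturbation may move the position of equilibrium, but since T is unchanged, K itself is unchanged.

unchanged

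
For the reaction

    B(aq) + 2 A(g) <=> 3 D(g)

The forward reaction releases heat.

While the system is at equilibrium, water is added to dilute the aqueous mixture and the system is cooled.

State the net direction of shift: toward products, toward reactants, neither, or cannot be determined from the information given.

cannot be determined

Dilution lowers every aqueous concentration by the same factor. Δn_aq = 0 − 1 = -1, so the system shifts toward the side with more dissolved moles — to the left.
The forward reaction is exothermic. Lowering T favours the exothermic direction — shift to the right.
The individual effects push in opposite directions; without quantitative information the net direction cannot be determined.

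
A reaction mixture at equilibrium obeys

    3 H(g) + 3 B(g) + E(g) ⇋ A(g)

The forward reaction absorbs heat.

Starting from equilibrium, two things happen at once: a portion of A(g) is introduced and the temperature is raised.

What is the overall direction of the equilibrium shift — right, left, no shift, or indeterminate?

cannot be determined

Adding A (g), a product, drives the reaction to the left.
The forward reaction is endothermic. Raising T favours the endothermic direction — shift to the right.
The individual effects push in opposite directions; without quantitative information the net direction cannot be determined.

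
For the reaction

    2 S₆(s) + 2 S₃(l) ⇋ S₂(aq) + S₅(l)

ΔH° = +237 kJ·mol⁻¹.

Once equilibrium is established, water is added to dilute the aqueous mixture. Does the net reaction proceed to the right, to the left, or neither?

Dilution lowers every aqueous concentration by the same factor. Δn_aq = 1 − 0 = +1, so the system shifts toward the side with more dissolved moles — to the right.

right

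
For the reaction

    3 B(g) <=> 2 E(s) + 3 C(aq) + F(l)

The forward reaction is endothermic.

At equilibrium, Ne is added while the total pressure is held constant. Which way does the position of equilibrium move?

left

Adding inert gas at constant total pressure expands the volume and lowers every reacting partial pressure. With Δn_gas = 0 − 3 = -3, Q moves away from K toward the side with fewer gas moles, so the system shifts toward the side with more gas moles — to the left.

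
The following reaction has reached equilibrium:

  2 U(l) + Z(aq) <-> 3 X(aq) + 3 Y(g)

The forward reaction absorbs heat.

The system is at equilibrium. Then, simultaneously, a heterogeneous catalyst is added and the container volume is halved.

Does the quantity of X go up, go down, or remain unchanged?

decreases

A catalyst speeds both forward and reverse rates equally; it changes neither Q nor K — no shift from this change.
Gas moles: reactants 0, products 3 (Δn_gas = +3). Compression shifts the system toward the side with fewer moles of gas — to the left.
The net shift is to the left. X is a product, so its amount decreases.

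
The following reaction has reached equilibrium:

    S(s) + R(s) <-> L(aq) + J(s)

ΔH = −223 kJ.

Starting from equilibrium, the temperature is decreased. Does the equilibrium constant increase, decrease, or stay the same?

K depends on temperature via the van 't Hoff relation. The forward reaction is exothermic, so lowering T increases K.

increases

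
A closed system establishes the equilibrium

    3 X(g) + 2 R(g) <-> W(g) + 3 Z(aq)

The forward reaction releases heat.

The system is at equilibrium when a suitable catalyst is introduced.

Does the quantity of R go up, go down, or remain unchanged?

unchanged

A catalyst speeds both forward and reverse rates equally; it changes neither Q nor K — no shift from this change.
No net shift occurs, so the amount of R is unchanged.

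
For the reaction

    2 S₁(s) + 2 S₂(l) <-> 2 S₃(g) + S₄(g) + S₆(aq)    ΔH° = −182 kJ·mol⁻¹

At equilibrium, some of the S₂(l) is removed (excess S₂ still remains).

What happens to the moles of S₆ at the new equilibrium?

unchanged

S₂ is a pure liquid; its activity is 1 regardless of amount, so Q is unaffected — no shift from this change.
No net shift occurs, so the amount of S₆ is unchanged.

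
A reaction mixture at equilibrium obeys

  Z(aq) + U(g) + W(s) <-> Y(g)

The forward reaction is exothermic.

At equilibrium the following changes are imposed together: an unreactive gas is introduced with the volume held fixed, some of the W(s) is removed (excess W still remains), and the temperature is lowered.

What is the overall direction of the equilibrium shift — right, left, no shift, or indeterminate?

right

At constant volume, adding an inert gas leaves every reacting species' partial pressure unchanged, so Q is unchanged — no shift from this change.
W is a pure solid; its activity is 1 regardless of amount, so Q is unaffected — no shift from this change.
The forward reaction is exothermic. Lowering T favours the exothermic direction — shift to the right.
Only the nonzero effect(s) matter; the net shift is to the right.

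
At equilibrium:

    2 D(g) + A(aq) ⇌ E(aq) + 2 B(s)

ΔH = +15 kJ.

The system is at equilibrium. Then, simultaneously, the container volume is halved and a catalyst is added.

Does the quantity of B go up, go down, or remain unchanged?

Gas moles: reactants 2, products 0 (Δn_gas = -2). Compression shifts the system toward the side with fewer moles of gas — to the right.
A catalyst speeds both forward and reverse rates equally; it changes neither Q nor K — no shift from this change.
The net shift is to the right. B is a product, so its amount increases.

increases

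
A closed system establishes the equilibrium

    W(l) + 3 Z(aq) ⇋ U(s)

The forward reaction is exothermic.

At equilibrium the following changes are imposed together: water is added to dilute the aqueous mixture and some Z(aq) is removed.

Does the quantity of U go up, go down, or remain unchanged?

decreases

Dilution lowers every aqueous concentration by the same factor. Δn_aq = 0 − 3 = -3, so the system shifts toward the side with more dissolved moles — to the left.
Removing Z (aq), a reactant, drives the reaction to the left.
The net shift is to the left. U is a product, so its amount decreases.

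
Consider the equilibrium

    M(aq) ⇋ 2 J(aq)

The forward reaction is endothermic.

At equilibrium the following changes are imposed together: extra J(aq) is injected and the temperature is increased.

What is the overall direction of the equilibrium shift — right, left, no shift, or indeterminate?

cannot be determined

Adding J (aq), a product, drives the reaction to the left.
The forward reaction is endothermic. Raising T favours the endothermic direction — shift to the right.
The individual effects push in opposite directions; without quantitative information the net direction cannot be determined.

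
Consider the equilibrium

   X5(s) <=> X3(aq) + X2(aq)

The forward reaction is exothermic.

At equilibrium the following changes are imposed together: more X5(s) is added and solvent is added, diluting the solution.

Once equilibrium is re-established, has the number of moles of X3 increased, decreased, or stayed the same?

X5 is a pure solid; its activity is 1 regardless of amount, so Q is unaffected — no shift from this change.
Dilution lowers every aqueous concentration by the same factor. Δn_aq = 2 − 0 = +2, so the system shifts toward the side with more dissolved moles — to the right.
The net shift is to the right. X3 is a product, so its amount increases.

increases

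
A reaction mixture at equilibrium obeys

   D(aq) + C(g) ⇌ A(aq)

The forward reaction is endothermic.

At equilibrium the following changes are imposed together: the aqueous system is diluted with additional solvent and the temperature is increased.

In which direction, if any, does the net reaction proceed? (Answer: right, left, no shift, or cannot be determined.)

Dilution scales every aqueous concentration by the same factor. Δn_aq = 1 − 1 = 0, so Q is unchanged — no shift.
The forward reaction is endothermic. Raising T favours the endothermic direction — shift to the right.
Only the nonzero effect(s) matter; the net shift is to the right.

right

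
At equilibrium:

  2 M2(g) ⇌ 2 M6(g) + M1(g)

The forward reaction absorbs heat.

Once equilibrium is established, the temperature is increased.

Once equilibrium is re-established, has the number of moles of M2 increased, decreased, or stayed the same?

The forward reaction is endothermic. Raising T favours the endothermic direction — shift to the right.
The net shift is to the right. M2 is a reactant, so its amount decreases.

decreases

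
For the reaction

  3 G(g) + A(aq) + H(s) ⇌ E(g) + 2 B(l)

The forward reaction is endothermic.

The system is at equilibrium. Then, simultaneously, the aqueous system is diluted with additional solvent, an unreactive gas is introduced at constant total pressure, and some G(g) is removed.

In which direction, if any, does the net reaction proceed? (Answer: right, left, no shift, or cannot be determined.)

Dilution lowers every aqueous concentration by the same factor. Δn_aq = 0 − 1 = -1, so the system shifts toward the side with more dissolved moles — to the left.
Adding inert gas at constant total pressure expands the volume and lowers every reacting partial pressure. With Δn_gas = 1 − 3 = -2, Q moves away from K toward the side with fewer gas moles, so the system shifts toward the side with more gas moles — to the left.
Removing G (g), a reactant, drives the reaction to the left.
All effects act in the same direction — net shift to the left.

left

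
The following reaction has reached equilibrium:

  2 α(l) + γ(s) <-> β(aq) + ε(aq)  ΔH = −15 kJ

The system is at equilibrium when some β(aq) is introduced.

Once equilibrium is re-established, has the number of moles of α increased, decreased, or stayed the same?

increases

Adding β (aq), a product, drives the reaction to the left.
The net shift is to the left. α is a reactant, so its amount increases.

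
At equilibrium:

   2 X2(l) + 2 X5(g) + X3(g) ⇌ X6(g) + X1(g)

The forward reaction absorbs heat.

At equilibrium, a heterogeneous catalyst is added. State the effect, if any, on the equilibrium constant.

The equilibrium constant depends only on temperature. This perturbation changes neither the position of equilibrium nor K.

unchanged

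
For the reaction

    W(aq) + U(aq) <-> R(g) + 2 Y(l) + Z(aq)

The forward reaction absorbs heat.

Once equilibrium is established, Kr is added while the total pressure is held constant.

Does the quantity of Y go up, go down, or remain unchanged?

increases

Adding inert gas at constant total pressure expands the volume and lowers every reacting partial pressure. With Δn_gas = 1 − 0 = +1, Q moves away from K toward the side with fewer gas moles, so the system shifts toward the side with more gas moles — to the right.
The net shift is to the right. Y is a product, so its amount increases.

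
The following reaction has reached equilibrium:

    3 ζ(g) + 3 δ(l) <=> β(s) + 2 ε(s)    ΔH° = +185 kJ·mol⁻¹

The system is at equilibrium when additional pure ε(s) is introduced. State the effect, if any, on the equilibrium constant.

unchanged

The equilibrium constant depends only on temperature. This perturbation changes neither the position of equilibrium nor K.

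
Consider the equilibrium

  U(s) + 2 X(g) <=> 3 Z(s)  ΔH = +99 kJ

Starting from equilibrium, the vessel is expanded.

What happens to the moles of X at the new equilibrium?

Gas moles: reactants 2, products 0 (Δn_gas = -2). Expansion shifts the system toward the side with more moles of gas — to the left.
The net shift is to the left. X is a reactant, so its amount increases.

increases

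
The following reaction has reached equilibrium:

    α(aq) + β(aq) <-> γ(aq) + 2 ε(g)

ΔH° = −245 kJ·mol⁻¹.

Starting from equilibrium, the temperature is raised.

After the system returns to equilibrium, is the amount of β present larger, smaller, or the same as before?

The forward reaction is exothermic. Raising T favours the endothermic direction — shift to the left.
The net shift is to the left. β is a reactant, so its amount increases.

increases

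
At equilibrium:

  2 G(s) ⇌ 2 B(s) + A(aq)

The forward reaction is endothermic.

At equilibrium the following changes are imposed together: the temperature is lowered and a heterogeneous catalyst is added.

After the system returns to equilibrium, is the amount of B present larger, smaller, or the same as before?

The forward reaction is endothermic. Lowering T favours the exothermic direction — shift to the left.
A catalyst speeds both forward and reverse rates equally; it changes neither Q nor K — no shift from this change.
The net shift is to the left. B is a product, so its amount decreases.

decreases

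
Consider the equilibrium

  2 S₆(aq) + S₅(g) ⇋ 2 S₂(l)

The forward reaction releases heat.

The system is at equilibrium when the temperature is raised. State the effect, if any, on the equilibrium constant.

decreases

K depends on temperature via the van 't Hoff relation. The forward reaction is exothermic, so raising T decreases K.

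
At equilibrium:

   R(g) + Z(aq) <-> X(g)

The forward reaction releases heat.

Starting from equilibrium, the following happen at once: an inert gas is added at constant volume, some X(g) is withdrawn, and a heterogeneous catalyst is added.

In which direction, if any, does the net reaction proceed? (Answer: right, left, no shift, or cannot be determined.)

right

At constant volume, adding an inert gas leaves every reacting species' partial pressure unchanged, so Q is unchanged — no shift from this change.
Removing X (g), a product, drives the reaction to the right.
A catalyst speeds both forward and reverse rates equally; it changes neither Q nor K — no shift from this change.
Only the nonzero effect(s) matter; the net shift is to the right.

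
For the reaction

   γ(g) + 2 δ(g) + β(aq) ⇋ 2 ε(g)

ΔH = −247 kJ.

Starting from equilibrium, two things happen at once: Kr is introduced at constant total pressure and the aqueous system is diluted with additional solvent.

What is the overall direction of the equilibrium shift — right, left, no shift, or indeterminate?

left

Adding inert gas at constant total pressure expands the volume and lowers every reacting partial pressure. With Δn_gas = 2 − 3 = -1, Q moves away from K toward the side with fewer gas moles, so the system shifts toward the side with more gas moles — to the left.
Dilution lowers every aqueous concentration by the same factor. Δn_aq = 0 − 1 = -1, so the system shifts toward the side with more dissolved moles — to the left.
All effects act in the same direction — net shift to the left.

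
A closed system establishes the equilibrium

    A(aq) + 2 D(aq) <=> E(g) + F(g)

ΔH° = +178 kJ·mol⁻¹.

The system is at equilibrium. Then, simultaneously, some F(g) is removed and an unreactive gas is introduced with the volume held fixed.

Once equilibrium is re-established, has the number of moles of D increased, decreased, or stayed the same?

Removing F (g), a product, drives the reaction to the right.
At constant volume, adding an inert gas leaves every reacting species' partial pressure unchanged, so Q is unchanged — no shift from this change.
The net shift is to the right. D is a reactant, so its amount decreases.

decreases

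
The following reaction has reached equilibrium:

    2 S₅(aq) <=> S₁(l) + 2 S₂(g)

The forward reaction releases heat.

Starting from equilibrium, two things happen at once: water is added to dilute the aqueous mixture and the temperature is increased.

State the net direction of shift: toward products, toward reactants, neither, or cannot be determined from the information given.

Dilution lowers every aqueous concentration by the same factor. Δn_aq = 0 − 2 = -2, so the system shifts toward the side with more dissolved moles — to the left.
The forward reaction is exothermic. Raising T favours the endothermic direction — shift to the left.
All effects act in the same direction — net shift to the left.

left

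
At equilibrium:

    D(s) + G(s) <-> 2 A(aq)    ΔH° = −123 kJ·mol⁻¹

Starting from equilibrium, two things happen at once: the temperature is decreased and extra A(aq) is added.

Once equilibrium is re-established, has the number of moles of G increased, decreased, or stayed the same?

The forward reaction is exothermic. Lowering T favours the exothermic direction — shift to the right.
Adding A (aq), a product, drives the reaction to the left.
The two effects oppose each other, so the net shift — and hence the change in G — cannot be determined from the given information.

cannot be determined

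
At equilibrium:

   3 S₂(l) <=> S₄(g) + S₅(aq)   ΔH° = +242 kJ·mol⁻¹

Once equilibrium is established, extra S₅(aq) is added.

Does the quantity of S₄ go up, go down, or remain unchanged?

Adding S₅ (aq), a product, drives the reaction to the left.
The net shift is to the left. S₄ is a product, so its amount decreases.

decreases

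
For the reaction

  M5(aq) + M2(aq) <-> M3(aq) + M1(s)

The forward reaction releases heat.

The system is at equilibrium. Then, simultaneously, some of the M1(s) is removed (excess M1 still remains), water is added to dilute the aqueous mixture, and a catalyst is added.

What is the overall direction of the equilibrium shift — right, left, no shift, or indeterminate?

M1 is a pure solid; its activity is 1 regardless of amount, so Q is unaffected — no shift from this change.
Dilution lowers every aqueous concentration by the same factor. Δn_aq = 1 − 2 = -1, so the system shifts toward the side with more dissolved moles — to the left.
A catalyst speeds both forward and reverse rates equally; it changes neither Q nor K — no shift from this change.
Only the nonzero effect(s) matter; the net shift is to the left.

left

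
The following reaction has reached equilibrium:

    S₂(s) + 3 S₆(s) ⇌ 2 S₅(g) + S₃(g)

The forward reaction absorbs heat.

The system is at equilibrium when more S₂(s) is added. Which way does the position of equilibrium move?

no shift

S₂ is a pure solid; its activity is 1 regardless of amount, so Q is unaffected — no shift from this change.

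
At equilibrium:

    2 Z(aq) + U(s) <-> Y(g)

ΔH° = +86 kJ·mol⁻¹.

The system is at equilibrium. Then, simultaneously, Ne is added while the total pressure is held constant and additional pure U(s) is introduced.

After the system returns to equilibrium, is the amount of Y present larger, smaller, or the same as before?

increases

Adding inert gas at constant total pressure expands the volume and lowers every reacting partial pressure. With Δn_gas = 1 − 0 = +1, Q moves away from K toward the side with fewer gas moles, so the system shifts toward the side with more gas moles — to the right.
U is a pure solid; its activity is 1 regardless of amount, so Q is unaffected — no shift from this change.
The net shift is to the right. Y is a product, so its amount increases.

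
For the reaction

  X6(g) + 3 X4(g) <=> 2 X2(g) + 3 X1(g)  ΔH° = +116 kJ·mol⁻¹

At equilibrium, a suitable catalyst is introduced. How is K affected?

unchanged

The equilibrium constant depends only on temperature. This perturbation changes neither the position of equilibrium nor K.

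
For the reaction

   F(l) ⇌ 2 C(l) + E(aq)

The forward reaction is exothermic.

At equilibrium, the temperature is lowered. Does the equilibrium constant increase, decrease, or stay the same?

K depends on temperature via the van 't Hoff relation. The forward reaction is exothermic, so lowering T increases K.

increases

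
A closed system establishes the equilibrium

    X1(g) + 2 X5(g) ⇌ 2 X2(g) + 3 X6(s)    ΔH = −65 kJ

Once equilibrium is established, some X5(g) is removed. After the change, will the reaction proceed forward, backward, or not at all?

left

Removing X5 (g), a reactant, drives the reaction to the left.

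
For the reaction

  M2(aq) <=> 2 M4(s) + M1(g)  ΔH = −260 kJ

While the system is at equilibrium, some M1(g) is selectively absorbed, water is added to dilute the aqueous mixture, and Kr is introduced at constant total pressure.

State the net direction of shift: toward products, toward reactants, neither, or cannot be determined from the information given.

Removing M1 (g), a product, drives the reaction to the right.
Dilution lowers every aqueous concentration by the same factor. Δn_aq = 0 − 1 = -1, so the system shifts toward the side with more dissolved moles — to the left.
Adding inert gas at constant total pressure expands the volume and lowers every reacting partial pressure. With Δn_gas = 1 − 0 = +1, Q moves away from K toward the side with fewer gas moles, so the system shifts toward the side with more gas moles — to the right.
The individual effects push in opposite directions; without quantitative information the net direction cannot be determined.

cannot be determined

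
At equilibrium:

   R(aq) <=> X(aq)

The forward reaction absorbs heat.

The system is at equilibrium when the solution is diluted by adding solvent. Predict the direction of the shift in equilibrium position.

no shift

Dilution scales every aqueous concentration by the same factor. Δn_aq = 1 − 1 = 0, so Q is unchanged — no shift.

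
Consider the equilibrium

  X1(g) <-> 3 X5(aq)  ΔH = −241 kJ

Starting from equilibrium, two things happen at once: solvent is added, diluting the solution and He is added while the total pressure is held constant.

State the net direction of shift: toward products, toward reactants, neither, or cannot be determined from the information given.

Dilution lowers every aqueous concentration by the same factor. Δn_aq = 3 − 0 = +3, so the system shifts toward the side with more dissolved moles — to the right.
Adding inert gas at constant total pressure expands the volume and lowers every reacting partial pressure. With Δn_gas = 0 − 1 = -1, Q moves away from K toward the side with fewer gas moles, so the system shifts toward the side with more gas moles — to the left.
The individual effects push in opposite directions; without quantitative information the net direction cannot be determined.

cannot be determined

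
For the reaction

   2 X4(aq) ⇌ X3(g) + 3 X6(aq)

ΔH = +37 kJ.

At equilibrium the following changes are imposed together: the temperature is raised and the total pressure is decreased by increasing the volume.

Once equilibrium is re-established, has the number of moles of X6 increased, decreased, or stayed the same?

The forward reaction is endothermic. Raising T favours the endothermic direction — shift to the right.
Gas moles: reactants 0, products 1 (Δn_gas = +1). Expansion shifts the system toward the side with more moles of gas — to the right.
The net shift is to the right. X6 is a product, so its amount increases.

increases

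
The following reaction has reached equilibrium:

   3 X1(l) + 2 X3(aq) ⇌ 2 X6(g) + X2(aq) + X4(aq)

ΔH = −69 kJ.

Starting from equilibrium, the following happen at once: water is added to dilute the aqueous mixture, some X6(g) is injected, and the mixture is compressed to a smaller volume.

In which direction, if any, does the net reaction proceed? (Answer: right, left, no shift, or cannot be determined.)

Dilution scales every aqueous concentration by the same factor. Δn_aq = 2 − 2 = 0, so Q is unchanged — no shift.
Adding X6 (g), a product, drives the reaction to the left.
Gas moles: reactants 0, products 2 (Δn_gas = +2). Compression shifts the system toward the side with fewer moles of gas — to the left.
Only the nonzero effect(s) matter; the net shift is to the left.

left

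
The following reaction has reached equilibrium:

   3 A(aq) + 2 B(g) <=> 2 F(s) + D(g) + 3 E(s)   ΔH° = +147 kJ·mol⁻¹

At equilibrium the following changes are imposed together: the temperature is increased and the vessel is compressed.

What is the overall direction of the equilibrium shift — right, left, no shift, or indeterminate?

The forward reaction is endothermic. Raising T favours the endothermic direction — shift to the right.
Gas moles: reactants 2, products 1 (Δn_gas = -1). Compression shifts the system toward the side with fewer moles of gas — to the right.
All effects act in the same direction — net shift to the right.

right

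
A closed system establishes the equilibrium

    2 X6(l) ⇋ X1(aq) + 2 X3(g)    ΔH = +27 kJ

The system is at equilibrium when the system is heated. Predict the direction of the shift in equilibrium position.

right

The forward reaction is endothermic. Raising T favours the endothermic direction — shift to the right.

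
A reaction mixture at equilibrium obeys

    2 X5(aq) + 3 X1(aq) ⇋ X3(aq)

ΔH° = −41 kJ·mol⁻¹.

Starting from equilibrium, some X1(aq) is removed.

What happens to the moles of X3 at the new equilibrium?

decreases

Removing X1 (aq), a reactant, drives the reaction to the left.
The net shift is to the left. X3 is a product, so its amount decreases.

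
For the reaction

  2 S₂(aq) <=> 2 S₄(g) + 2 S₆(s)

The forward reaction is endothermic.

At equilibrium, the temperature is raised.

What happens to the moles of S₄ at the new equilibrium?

The forward reaction is endothermic. Raising T favours the endothermic direction — shift to the right.
The net shift is to the right. S₄ is a product, so its amount increases.

increases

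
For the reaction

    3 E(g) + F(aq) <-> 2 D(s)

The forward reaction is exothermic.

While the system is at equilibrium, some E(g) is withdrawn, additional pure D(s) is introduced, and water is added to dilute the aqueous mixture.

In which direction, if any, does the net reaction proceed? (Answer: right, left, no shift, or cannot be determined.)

Removing E (g), a reactant, drives the reaction to the left.
D is a pure solid; its activity is 1 regardless of amount, so Q is unaffected — no shift from this change.
Dilution lowers every aqueous concentration by the same factor. Δn_aq = 0 − 1 = -1, so the system shifts toward the side with more dissolved moles — to the left.
Only the nonzero effect(s) matter; the net shift is to the left.

left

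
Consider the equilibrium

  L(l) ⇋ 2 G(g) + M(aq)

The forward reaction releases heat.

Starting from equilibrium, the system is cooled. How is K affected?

K depends on temperature via the van 't Hoff relation. The forward reaction is exothermic, so lowering T increases K.

increases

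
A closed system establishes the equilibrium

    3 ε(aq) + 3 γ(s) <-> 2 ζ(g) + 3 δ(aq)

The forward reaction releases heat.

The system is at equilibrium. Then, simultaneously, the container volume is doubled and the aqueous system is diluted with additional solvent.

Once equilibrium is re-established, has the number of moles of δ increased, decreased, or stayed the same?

increases

Gas moles: reactants 0, products 2 (Δn_gas = +2). Expansion shifts the system toward the side with more moles of gas — to the right.
Dilution scales every aqueous concentration by the same factor. Δn_aq = 3 − 3 = 0, so Q is unchanged — no shift.
The net shift is to the right. δ is a product, so its amount increases.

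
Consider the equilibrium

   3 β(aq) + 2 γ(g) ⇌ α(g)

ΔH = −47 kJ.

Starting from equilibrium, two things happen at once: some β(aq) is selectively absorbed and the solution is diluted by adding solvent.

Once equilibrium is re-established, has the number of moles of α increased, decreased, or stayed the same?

decreases

Removing β (aq), a reactant, drives the reaction to the left.
Dilution lowers every aqueous concentration by the same factor. Δn_aq = 0 − 3 = -3, so the system shifts toward the side with more dissolved moles — to the left.
The net shift is to the left. α is a product, so its amount decreases.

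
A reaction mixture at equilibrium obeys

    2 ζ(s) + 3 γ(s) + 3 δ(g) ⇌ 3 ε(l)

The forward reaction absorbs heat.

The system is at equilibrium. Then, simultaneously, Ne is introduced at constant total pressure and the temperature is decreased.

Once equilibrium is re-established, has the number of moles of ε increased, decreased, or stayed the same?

Adding inert gas at constant total pressure expands the volume and lowers every reacting partial pressure. With Δn_gas = 0 − 3 = -3, Q moves away from K toward the side with fewer gas moles, so the system shifts toward the side with more gas moles — to the left.
The forward reaction is endothermic. Lowering T favours the exothermic direction — shift to the left.
The net shift is to the left. ε is a product, so its amount decreases.

decreases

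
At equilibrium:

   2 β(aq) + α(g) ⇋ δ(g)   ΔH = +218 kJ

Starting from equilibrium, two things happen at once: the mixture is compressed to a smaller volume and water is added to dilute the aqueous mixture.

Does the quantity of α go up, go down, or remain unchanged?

increases

Gas moles: reactants 1, products 1. Δn_gas = 0, so a volume change leaves Q equal to K — no shift from this change.
Dilution lowers every aqueous concentration by the same factor. Δn_aq = 0 − 2 = -2, so the system shifts toward the side with more dissolved moles — to the left.
The net shift is to the left. α is a reactant, so its amount increases.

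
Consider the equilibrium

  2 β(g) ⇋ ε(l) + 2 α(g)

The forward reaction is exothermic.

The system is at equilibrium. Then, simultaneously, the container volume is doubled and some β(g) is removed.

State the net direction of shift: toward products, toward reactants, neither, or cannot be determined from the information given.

left

Gas moles: reactants 2, products 2. Δn_gas = 0, so a volume change leaves Q equal to K — no shift from this change.
Removing β (g), a reactant, drives the reaction to the left.
Only the nonzero effect(s) matter; the net shift is to the left.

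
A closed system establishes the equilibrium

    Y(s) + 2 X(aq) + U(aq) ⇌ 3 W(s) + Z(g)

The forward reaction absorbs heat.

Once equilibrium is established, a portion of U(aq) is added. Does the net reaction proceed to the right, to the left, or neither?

Adding U (aq), a reactant, drives the reaction to the right.

right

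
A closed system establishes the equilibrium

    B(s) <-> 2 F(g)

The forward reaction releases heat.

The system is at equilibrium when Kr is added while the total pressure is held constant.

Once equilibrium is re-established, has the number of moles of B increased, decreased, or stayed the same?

decreases

Adding inert gas at constant total pressure expands the volume and lowers every reacting partial pressure. With Δn_gas = 2 − 0 = +2, Q moves away from K toward the side with fewer gas moles, so the system shifts toward the side with more gas moles — to the right.
The net shift is to the right. B is a reactant, so its amount decreases.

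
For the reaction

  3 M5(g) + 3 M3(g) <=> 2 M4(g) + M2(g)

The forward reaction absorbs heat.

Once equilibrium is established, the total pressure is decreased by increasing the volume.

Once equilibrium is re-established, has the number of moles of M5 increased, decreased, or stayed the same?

Gas moles: reactants 6, products 3 (Δn_gas = -3). Expansion shifts the system toward the side with more moles of gas — to the left.
The net shift is to the left. M5 is a reactant, so its amount increases.

increases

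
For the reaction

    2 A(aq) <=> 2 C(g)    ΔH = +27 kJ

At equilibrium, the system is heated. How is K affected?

increases

K depends on temperature via the van 't Hoff relation. The forward reaction is endothermic, so raising T increases K.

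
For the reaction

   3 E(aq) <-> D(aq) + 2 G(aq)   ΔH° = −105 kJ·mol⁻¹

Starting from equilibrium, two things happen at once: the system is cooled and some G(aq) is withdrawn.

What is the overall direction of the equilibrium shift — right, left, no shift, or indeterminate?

right

The forward reaction is exothermic. Lowering T favours the exothermic direction — shift to the right.
Removing G (aq), a product, drives the reaction to the right.
All effects act in the same direction — net shift to the right.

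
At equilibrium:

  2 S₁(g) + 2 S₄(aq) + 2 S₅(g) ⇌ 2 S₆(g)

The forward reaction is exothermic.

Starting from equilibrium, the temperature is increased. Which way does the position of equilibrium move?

The forward reaction is exothermic. Raising T favours the endothermic direction — shift to the left.

left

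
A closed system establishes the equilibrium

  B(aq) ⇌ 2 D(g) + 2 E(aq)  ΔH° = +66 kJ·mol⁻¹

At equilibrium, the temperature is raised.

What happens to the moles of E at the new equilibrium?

The forward reaction is endothermic. Raising T favours the endothermic direction — shift to the right.
The net shift is to the right. E is a product, so its amount increases.

increases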